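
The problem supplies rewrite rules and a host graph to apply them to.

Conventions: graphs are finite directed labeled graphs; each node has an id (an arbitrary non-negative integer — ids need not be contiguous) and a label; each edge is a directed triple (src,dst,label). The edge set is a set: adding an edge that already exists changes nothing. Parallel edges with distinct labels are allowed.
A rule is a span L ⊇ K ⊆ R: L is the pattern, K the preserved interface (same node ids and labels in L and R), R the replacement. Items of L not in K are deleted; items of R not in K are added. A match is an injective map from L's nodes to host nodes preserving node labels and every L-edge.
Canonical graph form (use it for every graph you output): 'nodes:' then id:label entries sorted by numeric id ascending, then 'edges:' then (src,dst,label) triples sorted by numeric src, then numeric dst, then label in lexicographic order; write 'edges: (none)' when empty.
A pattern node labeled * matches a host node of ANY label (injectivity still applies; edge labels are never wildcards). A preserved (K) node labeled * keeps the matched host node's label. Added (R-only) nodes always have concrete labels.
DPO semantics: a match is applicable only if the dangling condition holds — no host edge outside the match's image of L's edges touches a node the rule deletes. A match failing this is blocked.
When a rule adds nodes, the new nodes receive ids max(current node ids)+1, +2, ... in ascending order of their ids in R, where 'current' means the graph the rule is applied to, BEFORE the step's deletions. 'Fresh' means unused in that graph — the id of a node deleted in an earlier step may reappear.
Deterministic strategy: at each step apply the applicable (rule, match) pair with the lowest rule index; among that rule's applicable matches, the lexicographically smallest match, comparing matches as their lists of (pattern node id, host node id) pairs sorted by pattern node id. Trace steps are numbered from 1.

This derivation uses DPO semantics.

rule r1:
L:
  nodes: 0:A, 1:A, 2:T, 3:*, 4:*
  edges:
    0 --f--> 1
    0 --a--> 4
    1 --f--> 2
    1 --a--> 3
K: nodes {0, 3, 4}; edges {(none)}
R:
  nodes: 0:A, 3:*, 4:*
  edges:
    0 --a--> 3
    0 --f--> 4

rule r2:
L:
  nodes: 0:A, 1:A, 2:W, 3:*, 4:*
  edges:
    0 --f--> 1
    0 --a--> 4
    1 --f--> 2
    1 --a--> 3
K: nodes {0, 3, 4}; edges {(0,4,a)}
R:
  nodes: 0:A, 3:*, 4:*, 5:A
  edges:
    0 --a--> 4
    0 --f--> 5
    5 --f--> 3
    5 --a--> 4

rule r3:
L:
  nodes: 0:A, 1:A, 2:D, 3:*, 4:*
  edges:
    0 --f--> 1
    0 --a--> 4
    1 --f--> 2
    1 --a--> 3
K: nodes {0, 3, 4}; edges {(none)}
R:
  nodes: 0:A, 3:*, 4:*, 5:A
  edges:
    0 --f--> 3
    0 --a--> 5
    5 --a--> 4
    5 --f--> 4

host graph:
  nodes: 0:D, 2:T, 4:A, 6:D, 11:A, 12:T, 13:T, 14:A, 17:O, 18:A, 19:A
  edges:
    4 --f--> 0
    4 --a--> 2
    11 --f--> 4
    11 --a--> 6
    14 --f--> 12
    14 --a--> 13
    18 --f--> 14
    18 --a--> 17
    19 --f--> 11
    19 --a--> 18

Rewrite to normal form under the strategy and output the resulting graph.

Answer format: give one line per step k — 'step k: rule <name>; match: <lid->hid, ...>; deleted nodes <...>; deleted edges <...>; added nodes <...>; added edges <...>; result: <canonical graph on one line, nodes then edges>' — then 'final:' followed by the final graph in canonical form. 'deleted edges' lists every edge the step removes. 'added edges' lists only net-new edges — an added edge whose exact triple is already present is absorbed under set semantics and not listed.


step 1: rule r1; match: 0->18, 1->14, 2->12, 3->13, 4->17; deleted nodes 12, 14; deleted edges (14,12,f); (14,13,a); (18,14,f); (18,17,a); added nodes (none); added edges (18,13,a); (18,17,f); result: nodes: 0:D, 2:T, 4:A, 6:D, 11:A, 13:T, 17:O, 18:A, 19:A edges: (4,0,f); (4,2,a); (11,4,f); (11,6,a); (18,13,a); (18,17,f); (19,11,f); (19,18,a)
step 2: rule r3; match: 0->11, 1->4, 2->0, 3->2, 4->6; deleted nodes 0, 4; deleted edges (4,0,f); (4,2,a); (11,4,f); (11,6,a); added nodes 20; added edges (11,2,f); (11,20,a); (20,6,a); (20,6,f); result: nodes: 2:T, 6:D, 11:A, 13:T, 17:O, 18:A, 19:A, 20:A edges: (11,2,f); (11,20,a); (18,13,a); (18,17,f); (19,11,f); (19,18,a); (20,6,a); (20,6,f)
step 3: rule r1; match: 0->19, 1->11, 2->2, 3->20, 4->18; deleted nodes 2, 11; deleted edges (11,2,f); (11,20,a); (19,11,f); (19,18,a); added nodes (none); added edges (19,18,f); (19,20,a); result: nodes: 6:D, 13:T, 17:O, 18:A, 19:A, 20:A edges: (18,13,a); (18,17,f); (19,18,f); (19,20,a); (20,6,a); (20,6,f)
final:
nodes: 6:D, 13:T, 17:O, 18:A, 19:A, 20:A
edges: (18,13,a); (18,17,f); (19,18,f); (19,20,a); (20,6,a); (20,6,f)


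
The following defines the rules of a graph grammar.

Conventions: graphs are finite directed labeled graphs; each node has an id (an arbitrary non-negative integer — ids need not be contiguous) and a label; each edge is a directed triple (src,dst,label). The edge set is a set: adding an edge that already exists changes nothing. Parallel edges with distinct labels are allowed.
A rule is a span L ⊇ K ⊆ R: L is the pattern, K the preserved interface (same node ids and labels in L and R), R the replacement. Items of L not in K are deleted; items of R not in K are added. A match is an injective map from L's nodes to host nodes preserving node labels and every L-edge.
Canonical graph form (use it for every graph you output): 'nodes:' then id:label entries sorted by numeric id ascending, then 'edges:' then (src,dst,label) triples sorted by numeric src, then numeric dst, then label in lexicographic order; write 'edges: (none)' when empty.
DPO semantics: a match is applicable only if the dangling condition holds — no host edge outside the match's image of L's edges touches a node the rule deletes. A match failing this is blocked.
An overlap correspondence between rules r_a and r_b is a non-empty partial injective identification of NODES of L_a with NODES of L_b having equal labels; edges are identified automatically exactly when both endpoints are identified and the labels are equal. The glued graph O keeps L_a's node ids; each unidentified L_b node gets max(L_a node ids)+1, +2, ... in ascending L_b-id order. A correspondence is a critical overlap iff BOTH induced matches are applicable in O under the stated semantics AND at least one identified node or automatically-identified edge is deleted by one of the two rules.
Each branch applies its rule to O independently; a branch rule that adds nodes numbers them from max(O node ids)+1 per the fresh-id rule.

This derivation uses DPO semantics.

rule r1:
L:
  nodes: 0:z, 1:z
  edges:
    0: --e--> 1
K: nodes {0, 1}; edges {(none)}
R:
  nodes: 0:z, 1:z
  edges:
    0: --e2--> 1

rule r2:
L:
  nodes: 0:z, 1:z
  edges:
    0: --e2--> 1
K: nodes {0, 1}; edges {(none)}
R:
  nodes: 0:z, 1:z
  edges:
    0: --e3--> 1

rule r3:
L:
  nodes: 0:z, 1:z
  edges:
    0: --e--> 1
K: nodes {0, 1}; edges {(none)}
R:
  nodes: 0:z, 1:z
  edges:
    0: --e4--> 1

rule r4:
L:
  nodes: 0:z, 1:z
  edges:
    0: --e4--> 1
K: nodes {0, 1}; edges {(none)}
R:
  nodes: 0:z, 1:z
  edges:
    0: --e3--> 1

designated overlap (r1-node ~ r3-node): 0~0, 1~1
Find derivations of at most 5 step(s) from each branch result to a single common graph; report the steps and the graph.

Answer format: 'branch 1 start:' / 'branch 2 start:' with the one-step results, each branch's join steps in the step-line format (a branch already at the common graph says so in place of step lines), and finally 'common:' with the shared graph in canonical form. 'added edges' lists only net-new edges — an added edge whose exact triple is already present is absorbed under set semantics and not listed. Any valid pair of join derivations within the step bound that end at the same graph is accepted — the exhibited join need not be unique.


branch 1 start:
nodes: 0:z, 1:z
edges: (0,1,e2)
branch 2 start:
nodes: 0:z, 1:z
edges: (0,1,e4)
branch 1 step 1: rule r2; match: 0->0, 1->1; deleted nodes (none); deleted edges (0,1,e2); added nodes (none); added edges (0,1,e3); result: nodes: 0:z, 1:z edges: (0,1,e3)
branch 2 step 1: rule r4; match: 0->0, 1->1; deleted nodes (none); deleted edges (0,1,e4); added nodes (none); added edges (0,1,e3); result: nodes: 0:z, 1:z edges: (0,1,e3)
common:
nodes: 0:z, 1:z
edges: (0,1,e3)


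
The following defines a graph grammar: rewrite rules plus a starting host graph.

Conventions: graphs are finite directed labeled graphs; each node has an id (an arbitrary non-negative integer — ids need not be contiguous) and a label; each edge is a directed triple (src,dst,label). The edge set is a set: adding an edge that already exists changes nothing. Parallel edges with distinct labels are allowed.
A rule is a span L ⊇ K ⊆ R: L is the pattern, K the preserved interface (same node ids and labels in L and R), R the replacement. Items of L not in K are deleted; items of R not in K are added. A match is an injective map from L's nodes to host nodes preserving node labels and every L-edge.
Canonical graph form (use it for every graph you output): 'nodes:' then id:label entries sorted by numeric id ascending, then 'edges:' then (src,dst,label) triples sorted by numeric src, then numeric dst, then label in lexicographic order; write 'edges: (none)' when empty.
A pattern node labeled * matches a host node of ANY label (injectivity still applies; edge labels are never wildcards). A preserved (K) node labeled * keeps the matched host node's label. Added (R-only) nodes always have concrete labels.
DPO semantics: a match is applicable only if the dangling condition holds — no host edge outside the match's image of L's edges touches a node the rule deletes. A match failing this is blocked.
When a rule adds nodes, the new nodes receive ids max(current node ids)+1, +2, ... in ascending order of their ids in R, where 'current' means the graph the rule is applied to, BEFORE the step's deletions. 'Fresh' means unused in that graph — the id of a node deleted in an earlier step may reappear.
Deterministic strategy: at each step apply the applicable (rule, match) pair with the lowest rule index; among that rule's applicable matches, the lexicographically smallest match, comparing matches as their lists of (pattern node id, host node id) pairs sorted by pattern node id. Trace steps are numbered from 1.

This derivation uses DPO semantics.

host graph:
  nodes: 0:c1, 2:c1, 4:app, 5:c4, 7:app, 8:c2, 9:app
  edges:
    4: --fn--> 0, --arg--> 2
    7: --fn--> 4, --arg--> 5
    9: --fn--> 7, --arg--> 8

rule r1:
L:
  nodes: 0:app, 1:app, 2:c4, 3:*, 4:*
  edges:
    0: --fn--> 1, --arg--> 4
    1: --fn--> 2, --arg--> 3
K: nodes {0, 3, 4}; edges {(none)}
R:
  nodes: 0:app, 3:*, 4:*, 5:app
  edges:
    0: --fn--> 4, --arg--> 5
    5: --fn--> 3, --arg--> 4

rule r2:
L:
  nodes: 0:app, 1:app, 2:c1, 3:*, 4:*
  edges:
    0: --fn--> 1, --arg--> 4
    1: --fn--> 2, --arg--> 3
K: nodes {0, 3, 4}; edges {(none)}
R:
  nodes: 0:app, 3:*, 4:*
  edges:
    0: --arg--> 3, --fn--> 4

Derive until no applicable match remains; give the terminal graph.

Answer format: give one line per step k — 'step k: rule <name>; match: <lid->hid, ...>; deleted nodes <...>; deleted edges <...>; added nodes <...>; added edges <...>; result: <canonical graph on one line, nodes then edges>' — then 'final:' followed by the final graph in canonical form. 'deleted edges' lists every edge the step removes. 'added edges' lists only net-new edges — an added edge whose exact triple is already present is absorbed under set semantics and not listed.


step 1: rule r2; match: 0->7, 1->4, 2->0, 3->2, 4->5; deleted nodes 0, 4; deleted edges (4,0,fn); (4,2,arg); (7,4,fn); (7,5,arg); added nodes (none); added edges (7,2,arg); (7,5,fn); result: nodes: 2:c1, 5:c4, 7:app, 8:c2, 9:app edges: (7,2,arg); (7,5,fn); (9,7,fn); (9,8,arg)
step 2: rule r1; match: 0->9, 1->7, 2->5, 3->2, 4->8; deleted nodes 5, 7; deleted edges (7,2,arg); (7,5,fn); (9,7,fn); (9,8,arg); added nodes 10; added edges (9,8,fn); (9,10,arg); (10,2,fn); (10,8,arg); result: nodes: 2:c1, 8:c2, 9:app, 10:app edges: (9,8,fn); (9,10,arg); (10,2,fn); (10,8,arg)
final:
nodes: 2:c1, 8:c2, 9:app, 10:app
edges: (9,8,fn); (9,10,arg); (10,2,fn); (10,8,arg)


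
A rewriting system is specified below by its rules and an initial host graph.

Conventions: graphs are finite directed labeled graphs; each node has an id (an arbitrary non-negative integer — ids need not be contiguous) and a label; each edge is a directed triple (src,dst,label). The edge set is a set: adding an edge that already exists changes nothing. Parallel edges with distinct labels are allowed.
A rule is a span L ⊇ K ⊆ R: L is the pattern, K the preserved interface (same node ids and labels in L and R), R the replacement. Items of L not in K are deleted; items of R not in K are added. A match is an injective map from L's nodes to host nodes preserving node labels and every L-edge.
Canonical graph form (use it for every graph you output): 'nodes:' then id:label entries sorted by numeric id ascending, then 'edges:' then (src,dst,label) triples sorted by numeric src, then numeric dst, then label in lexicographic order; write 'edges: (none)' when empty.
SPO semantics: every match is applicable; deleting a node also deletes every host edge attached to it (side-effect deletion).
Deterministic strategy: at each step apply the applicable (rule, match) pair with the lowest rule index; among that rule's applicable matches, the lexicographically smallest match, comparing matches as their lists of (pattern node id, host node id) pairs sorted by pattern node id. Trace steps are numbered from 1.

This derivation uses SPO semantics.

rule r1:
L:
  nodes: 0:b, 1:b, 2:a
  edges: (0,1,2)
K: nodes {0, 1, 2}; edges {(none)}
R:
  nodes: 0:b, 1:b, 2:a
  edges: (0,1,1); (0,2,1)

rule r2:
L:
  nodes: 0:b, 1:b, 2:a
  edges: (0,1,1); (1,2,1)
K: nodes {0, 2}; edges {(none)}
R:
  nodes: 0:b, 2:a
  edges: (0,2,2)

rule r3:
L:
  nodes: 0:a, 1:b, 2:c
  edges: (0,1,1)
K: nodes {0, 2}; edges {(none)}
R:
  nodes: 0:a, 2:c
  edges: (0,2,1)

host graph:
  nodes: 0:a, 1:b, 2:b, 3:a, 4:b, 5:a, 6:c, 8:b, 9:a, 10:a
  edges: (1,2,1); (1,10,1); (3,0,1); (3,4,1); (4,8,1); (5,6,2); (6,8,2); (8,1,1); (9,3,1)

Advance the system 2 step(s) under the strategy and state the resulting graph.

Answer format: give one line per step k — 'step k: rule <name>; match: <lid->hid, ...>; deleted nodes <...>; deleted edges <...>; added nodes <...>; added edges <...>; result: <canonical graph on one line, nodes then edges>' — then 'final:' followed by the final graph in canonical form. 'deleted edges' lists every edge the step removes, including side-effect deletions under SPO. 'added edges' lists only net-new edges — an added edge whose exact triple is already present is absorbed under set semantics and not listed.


step 1: rule r2; match: 0->8, 1->1, 2->10; deleted nodes 1; deleted edges (1,2,1); (1,10,1); (8,1,1); added nodes (none); added edges (8,10,2); result: nodes: 0:a, 2:b, 3:a, 4:b, 5:a, 6:c, 8:b, 9:a, 10:a edges: (3,0,1); (3,4,1); (4,8,1); (5,6,2); (6,8,2); (8,10,2); (9,3,1)
step 2: rule r3; match: 0->3, 1->4, 2->6; deleted nodes 4; deleted edges (3,4,1); (4,8,1); added nodes (none); added edges (3,6,1); result: nodes: 0:a, 2:b, 3:a, 5:a, 6:c, 8:b, 9:a, 10:a edges: (3,0,1); (3,6,1); (5,6,2); (6,8,2); (8,10,2); (9,3,1)
final:
nodes: 0:a, 2:b, 3:a, 5:a, 6:c, 8:b, 9:a, 10:a
edges: (3,0,1); (3,6,1); (5,6,2); (6,8,2); (8,10,2); (9,3,1)


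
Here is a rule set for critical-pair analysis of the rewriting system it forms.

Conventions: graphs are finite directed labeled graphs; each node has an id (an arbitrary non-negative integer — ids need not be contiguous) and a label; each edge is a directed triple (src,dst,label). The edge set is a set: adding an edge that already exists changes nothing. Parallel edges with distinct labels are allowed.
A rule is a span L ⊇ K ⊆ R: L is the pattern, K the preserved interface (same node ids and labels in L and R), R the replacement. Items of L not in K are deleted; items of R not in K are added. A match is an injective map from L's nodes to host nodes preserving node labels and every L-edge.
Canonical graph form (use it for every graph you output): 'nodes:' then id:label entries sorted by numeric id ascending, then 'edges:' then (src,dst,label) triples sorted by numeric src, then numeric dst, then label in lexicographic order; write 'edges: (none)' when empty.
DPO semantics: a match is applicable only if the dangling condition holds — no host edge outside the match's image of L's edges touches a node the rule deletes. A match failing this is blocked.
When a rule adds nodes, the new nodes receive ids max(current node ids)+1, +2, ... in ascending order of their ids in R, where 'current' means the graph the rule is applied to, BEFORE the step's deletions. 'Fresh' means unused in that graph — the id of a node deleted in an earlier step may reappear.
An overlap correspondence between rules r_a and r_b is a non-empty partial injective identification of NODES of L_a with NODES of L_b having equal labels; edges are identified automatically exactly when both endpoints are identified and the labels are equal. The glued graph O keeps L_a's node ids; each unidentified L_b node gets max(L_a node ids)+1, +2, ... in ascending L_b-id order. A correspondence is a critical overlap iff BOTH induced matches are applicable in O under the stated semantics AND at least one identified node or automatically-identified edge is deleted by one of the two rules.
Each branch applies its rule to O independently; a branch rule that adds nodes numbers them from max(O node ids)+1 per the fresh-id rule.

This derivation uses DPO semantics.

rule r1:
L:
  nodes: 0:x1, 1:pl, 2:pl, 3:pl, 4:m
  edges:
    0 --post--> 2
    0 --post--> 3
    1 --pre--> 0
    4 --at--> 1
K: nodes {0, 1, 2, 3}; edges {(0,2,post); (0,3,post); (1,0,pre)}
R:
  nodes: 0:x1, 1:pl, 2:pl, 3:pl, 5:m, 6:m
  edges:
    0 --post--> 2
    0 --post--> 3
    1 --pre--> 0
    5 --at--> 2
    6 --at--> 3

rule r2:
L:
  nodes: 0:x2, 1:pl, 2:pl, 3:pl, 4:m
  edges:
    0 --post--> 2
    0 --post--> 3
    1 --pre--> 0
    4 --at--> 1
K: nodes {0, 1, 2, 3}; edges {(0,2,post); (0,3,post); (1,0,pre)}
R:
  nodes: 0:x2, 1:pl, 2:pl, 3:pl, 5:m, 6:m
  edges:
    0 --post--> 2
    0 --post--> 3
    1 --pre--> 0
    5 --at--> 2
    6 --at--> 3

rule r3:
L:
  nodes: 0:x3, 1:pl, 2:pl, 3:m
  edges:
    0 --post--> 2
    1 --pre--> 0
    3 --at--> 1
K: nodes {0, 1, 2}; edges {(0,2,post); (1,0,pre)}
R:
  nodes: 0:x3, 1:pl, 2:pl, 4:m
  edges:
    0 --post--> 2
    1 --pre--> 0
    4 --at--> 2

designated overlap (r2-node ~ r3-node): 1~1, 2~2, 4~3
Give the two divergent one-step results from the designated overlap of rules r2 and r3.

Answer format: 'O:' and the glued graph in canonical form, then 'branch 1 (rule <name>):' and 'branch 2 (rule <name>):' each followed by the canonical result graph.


O:
nodes: 0:x2, 1:pl, 2:pl, 3:pl, 4:m, 5:x3
edges: (0,2,post); (0,3,post); (1,0,pre); (1,5,pre); (4,1,at); (5,2,post)
branch 1 (rule r2):
nodes: 0:x2, 1:pl, 2:pl, 3:pl, 5:x3, 6:m, 7:m
edges: (0,2,post); (0,3,post); (1,0,pre); (1,5,pre); (5,2,post); (6,2,at); (7,3,at)
branch 2 (rule r3):
nodes: 0:x2, 1:pl, 2:pl, 3:pl, 5:x3, 6:m
edges: (0,2,post); (0,3,post); (1,0,pre); (1,5,pre); (5,2,post); (6,2,at)


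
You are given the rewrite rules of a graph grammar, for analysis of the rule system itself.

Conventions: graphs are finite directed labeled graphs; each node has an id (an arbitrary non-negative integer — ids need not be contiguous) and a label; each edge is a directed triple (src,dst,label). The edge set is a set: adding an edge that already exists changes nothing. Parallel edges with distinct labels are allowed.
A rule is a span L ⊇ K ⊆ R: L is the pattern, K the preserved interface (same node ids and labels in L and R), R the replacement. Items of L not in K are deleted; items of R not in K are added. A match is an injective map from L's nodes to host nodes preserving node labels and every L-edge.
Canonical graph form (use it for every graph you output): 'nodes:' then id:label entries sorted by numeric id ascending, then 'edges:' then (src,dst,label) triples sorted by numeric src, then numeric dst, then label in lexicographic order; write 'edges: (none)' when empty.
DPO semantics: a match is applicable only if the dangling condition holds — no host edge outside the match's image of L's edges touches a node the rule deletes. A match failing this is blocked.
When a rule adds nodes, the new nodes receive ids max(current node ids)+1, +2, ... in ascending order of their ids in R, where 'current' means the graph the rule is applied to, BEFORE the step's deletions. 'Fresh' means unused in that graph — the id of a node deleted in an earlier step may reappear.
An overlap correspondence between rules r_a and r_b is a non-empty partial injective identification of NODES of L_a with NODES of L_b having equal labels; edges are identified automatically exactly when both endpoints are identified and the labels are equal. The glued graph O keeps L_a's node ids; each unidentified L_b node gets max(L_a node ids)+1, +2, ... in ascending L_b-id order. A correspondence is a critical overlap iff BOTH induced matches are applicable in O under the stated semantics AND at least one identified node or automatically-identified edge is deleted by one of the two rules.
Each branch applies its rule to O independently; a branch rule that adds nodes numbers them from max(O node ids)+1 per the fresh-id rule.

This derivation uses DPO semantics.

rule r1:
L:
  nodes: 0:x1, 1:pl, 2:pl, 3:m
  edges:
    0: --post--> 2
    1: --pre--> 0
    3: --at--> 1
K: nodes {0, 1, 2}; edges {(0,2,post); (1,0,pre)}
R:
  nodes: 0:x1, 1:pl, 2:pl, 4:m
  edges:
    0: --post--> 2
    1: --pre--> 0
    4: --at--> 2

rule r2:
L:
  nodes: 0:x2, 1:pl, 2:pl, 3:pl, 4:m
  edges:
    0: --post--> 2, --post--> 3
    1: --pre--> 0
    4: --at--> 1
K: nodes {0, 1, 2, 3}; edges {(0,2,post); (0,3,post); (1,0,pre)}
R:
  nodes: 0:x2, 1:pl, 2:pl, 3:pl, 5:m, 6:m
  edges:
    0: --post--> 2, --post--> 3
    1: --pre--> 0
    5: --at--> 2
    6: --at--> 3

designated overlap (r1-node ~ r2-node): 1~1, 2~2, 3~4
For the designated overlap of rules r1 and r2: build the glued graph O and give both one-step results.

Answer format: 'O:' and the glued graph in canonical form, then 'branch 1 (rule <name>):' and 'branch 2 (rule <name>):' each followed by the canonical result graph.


O:
nodes: 0:x1, 1:pl, 2:pl, 3:m, 4:x2, 5:pl
edges: (0,2,post); (1,0,pre); (1,4,pre); (3,1,at); (4,2,post); (4,5,post)
branch 1 (rule r1):
nodes: 0:x1, 1:pl, 2:pl, 4:x2, 5:pl, 6:m
edges: (0,2,post); (1,0,pre); (1,4,pre); (4,2,post); (4,5,post); (6,2,at)
branch 2 (rule r2):
nodes: 0:x1, 1:pl, 2:pl, 4:x2, 5:pl, 6:m, 7:m
edges: (0,2,post); (1,0,pre); (1,4,pre); (4,2,post); (4,5,post); (6,2,at); (7,5,at)


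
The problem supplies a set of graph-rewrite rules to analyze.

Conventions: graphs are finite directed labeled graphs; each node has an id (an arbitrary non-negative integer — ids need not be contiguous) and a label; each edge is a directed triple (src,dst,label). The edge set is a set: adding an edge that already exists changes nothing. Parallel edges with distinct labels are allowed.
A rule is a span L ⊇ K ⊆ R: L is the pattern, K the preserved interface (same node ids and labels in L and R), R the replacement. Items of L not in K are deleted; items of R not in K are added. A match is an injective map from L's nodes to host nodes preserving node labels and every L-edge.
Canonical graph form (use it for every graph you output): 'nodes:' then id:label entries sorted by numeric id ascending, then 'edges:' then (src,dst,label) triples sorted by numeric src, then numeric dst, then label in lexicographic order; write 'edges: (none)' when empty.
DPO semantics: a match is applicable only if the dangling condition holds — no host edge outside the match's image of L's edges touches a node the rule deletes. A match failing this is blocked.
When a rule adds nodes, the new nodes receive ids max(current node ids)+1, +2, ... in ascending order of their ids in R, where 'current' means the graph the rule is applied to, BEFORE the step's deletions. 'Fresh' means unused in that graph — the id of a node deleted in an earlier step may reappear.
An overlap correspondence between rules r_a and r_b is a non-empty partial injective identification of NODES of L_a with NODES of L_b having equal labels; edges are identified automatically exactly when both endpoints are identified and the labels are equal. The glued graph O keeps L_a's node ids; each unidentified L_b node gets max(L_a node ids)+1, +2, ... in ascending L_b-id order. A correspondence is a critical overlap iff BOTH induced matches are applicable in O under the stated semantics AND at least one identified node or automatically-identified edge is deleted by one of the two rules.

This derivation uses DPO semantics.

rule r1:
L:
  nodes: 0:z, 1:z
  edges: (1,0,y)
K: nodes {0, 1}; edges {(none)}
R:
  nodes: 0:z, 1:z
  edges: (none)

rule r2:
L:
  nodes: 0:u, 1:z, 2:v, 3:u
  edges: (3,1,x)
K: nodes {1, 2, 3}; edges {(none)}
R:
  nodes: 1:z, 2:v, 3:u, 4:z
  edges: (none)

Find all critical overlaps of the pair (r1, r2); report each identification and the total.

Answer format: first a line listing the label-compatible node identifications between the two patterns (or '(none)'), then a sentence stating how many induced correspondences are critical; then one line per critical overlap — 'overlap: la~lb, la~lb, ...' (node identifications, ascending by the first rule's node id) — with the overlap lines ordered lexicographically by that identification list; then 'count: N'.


label-compatible node identifications between L(r1) and L(r2): 0~1, 1~1
0 of the induced correspondences are critical overlaps of r1 and r2.
count: 0


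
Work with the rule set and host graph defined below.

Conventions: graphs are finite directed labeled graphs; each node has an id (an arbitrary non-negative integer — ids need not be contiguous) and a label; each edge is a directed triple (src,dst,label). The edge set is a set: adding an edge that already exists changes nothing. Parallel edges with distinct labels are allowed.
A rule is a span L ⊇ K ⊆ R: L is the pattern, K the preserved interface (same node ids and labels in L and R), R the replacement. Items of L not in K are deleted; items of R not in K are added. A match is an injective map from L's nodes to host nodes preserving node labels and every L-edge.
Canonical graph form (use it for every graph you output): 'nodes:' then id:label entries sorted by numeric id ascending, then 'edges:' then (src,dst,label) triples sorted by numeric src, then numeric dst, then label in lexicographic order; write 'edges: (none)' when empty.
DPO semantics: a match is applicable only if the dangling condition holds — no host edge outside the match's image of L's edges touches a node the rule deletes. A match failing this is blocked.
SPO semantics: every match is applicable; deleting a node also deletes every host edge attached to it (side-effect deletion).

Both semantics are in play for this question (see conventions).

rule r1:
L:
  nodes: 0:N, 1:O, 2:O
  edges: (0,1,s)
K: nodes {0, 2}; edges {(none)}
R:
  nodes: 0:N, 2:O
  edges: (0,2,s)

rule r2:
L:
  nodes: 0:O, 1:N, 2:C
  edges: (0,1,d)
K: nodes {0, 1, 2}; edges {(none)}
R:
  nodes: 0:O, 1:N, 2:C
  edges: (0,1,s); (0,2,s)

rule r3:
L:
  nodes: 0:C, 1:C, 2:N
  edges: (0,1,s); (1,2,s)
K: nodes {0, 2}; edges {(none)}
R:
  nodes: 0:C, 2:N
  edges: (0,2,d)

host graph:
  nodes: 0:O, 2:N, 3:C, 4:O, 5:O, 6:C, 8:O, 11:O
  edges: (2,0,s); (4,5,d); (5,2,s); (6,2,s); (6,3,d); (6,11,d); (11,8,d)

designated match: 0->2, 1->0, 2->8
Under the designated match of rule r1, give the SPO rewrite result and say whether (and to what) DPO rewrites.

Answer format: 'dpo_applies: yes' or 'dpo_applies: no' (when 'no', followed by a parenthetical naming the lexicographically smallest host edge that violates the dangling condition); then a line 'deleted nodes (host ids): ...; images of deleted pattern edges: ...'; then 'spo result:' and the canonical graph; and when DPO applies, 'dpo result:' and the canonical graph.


dpo_applies: yes
deleted nodes (host ids): 0; images of deleted pattern edges: (2,0,s)
spo result:
nodes: 2:N, 3:C, 4:O, 5:O, 6:C, 8:O, 11:O
edges: (2,8,s); (4,5,d); (5,2,s); (6,2,s); (6,3,d); (6,11,d); (11,8,d)
dpo result:
nodes: 2:N, 3:C, 4:O, 5:O, 6:C, 8:O, 11:O
edges: (2,8,s); (4,5,d); (5,2,s); (6,2,s); (6,3,d); (6,11,d); (11,8,d)


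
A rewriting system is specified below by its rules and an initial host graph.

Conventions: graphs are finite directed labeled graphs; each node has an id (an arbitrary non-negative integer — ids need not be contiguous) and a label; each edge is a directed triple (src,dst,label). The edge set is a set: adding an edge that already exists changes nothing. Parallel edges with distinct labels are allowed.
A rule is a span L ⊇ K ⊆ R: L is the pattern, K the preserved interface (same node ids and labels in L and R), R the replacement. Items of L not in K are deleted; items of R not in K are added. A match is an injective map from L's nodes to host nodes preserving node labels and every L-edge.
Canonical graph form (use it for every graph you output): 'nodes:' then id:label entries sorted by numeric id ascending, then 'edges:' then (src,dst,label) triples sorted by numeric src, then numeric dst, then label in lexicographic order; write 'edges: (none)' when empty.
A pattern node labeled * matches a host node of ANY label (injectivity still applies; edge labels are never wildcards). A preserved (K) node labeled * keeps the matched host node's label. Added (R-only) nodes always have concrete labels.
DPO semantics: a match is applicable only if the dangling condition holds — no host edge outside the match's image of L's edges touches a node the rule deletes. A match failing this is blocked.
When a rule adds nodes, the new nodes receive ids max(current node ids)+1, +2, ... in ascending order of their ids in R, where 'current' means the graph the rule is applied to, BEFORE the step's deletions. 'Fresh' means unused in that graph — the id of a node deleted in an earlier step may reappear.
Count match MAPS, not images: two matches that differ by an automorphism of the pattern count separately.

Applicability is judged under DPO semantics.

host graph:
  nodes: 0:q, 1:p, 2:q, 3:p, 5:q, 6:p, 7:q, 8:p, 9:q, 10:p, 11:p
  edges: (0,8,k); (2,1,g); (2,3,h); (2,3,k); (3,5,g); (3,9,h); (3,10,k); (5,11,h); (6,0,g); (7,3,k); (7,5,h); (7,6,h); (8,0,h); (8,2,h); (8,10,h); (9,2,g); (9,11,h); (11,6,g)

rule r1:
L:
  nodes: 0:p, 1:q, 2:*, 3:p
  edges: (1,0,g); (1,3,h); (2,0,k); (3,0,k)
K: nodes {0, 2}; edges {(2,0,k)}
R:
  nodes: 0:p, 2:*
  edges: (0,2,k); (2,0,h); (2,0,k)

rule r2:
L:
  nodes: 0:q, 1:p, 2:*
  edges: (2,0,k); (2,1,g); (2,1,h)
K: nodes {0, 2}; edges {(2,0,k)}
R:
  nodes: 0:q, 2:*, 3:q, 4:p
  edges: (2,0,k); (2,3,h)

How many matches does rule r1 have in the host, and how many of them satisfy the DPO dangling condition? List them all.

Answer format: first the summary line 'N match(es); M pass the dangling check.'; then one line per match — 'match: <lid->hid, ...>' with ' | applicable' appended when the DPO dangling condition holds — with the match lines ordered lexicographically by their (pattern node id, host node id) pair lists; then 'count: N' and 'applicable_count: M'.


0 match(es); 0 pass the dangling check.
count: 0
applicable_count: 0


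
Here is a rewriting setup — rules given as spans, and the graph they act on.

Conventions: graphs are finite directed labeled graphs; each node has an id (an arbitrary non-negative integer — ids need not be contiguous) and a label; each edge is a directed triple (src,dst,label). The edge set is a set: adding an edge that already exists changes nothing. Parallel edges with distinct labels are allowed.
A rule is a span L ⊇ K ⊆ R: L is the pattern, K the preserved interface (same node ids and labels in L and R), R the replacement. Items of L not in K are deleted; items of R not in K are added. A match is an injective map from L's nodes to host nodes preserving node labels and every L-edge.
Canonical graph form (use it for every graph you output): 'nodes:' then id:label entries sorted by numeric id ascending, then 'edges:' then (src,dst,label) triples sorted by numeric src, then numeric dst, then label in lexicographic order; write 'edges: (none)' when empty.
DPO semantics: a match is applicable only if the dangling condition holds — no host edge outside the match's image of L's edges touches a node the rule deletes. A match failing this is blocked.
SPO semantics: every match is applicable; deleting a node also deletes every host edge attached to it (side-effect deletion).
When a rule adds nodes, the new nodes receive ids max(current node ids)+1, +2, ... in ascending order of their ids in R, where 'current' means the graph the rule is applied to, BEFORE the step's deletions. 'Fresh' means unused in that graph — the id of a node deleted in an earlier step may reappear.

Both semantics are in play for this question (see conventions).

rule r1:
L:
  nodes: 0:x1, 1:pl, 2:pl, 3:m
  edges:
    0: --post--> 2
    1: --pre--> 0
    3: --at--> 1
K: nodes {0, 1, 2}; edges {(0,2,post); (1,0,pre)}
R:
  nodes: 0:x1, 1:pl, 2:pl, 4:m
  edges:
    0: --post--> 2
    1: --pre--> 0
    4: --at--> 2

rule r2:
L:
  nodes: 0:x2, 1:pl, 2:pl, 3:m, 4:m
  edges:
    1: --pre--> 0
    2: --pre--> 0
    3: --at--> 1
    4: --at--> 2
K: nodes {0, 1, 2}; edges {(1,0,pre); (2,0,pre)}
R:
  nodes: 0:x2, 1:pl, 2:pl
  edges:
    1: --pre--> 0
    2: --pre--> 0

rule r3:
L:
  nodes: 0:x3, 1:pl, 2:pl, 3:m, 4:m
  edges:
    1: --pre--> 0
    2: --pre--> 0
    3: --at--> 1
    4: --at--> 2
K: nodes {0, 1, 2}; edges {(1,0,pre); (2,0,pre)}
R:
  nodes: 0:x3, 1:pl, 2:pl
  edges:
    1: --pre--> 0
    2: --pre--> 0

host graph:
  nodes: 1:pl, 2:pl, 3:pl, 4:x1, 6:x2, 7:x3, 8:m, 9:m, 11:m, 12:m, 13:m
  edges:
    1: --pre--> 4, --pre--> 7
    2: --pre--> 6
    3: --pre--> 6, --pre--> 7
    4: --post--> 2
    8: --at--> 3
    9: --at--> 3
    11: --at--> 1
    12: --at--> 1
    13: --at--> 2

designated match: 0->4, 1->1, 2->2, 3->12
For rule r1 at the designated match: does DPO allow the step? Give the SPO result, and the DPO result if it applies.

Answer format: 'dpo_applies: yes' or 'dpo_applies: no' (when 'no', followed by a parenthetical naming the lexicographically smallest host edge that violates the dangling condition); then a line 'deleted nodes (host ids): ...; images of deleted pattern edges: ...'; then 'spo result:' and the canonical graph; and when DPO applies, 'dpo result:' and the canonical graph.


dpo_applies: yes
deleted nodes (host ids): 12; images of deleted pattern edges: (12,1,at)
spo result:
nodes: 1:pl, 2:pl, 3:pl, 4:x1, 6:x2, 7:x3, 8:m, 9:m, 11:m, 13:m, 14:m
edges: (1,4,pre); (1,7,pre); (2,6,pre); (3,6,pre); (3,7,pre); (4,2,post); (8,3,at); (9,3,at); (11,1,at); (13,2,at); (14,2,at)
dpo result:
nodes: 1:pl, 2:pl, 3:pl, 4:x1, 6:x2, 7:x3, 8:m, 9:m, 11:m, 13:m, 14:m
edges: (1,4,pre); (1,7,pre); (2,6,pre); (3,6,pre); (3,7,pre); (4,2,post); (8,3,at); (9,3,at); (11,1,at); (13,2,at); (14,2,at)


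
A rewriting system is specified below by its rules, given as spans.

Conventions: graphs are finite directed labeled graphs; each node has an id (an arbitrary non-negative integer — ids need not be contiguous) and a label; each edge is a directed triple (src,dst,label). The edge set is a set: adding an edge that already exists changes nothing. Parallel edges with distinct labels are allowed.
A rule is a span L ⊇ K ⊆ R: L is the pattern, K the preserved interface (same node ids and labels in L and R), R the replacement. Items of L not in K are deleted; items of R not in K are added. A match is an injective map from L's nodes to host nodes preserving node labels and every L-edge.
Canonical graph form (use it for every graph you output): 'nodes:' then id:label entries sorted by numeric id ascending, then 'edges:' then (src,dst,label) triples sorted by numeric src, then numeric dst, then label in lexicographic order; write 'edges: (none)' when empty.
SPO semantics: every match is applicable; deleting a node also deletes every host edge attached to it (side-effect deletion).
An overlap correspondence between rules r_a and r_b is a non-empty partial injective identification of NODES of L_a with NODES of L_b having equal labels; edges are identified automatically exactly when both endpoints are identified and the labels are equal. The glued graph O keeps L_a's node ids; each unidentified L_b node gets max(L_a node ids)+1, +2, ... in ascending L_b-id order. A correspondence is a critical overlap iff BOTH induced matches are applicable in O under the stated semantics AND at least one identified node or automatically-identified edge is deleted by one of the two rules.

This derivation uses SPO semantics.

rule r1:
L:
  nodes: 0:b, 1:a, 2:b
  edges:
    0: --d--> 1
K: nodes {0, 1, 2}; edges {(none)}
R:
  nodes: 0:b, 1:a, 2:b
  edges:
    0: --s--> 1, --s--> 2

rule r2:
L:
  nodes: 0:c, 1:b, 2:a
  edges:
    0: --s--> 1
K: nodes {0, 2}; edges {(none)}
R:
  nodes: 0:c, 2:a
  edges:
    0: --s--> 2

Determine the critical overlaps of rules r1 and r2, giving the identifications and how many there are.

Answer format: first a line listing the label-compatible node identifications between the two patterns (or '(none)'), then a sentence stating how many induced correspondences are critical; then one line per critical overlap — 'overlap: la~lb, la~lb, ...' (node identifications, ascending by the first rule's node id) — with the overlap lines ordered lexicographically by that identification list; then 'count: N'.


label-compatible node identifications between L(r1) and L(r2): 0~1, 1~2, 2~1
4 of the induced correspondences are critical overlaps of r1 and r2.
overlap: 0~1
overlap: 0~1, 1~2
overlap: 1~2, 2~1
overlap: 2~1
count: 4


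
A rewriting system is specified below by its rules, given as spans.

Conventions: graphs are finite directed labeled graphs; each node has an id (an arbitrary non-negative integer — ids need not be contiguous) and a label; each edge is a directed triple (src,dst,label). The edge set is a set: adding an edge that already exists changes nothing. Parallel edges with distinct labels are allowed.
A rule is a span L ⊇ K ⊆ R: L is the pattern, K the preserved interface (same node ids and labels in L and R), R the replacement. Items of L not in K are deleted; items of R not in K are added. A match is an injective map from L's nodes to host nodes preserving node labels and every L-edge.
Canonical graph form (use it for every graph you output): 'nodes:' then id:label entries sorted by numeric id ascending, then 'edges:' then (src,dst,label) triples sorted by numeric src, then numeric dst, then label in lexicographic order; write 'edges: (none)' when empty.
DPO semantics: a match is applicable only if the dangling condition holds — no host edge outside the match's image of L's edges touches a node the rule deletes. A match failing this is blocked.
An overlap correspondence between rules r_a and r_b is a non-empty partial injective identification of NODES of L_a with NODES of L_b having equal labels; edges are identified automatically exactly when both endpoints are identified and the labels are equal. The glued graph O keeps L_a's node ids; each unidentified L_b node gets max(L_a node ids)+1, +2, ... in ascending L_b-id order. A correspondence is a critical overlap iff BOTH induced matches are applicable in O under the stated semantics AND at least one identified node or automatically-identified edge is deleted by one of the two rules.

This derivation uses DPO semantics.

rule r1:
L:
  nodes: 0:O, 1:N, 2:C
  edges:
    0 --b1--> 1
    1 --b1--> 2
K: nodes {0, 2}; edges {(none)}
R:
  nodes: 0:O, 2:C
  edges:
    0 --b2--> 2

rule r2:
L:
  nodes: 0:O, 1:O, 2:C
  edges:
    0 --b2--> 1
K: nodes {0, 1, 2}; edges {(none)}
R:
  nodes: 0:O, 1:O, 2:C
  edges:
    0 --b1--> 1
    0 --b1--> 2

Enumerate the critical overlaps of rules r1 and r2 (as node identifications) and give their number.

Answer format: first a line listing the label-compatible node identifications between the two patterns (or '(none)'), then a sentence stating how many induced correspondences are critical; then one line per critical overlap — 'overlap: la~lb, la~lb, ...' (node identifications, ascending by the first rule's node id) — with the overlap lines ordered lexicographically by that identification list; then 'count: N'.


label-compatible node identifications between L(r1) and L(r2): 0~0, 0~1, 2~2
0 of the induced correspondences are critical overlaps of r1 and r2.
count: 0
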